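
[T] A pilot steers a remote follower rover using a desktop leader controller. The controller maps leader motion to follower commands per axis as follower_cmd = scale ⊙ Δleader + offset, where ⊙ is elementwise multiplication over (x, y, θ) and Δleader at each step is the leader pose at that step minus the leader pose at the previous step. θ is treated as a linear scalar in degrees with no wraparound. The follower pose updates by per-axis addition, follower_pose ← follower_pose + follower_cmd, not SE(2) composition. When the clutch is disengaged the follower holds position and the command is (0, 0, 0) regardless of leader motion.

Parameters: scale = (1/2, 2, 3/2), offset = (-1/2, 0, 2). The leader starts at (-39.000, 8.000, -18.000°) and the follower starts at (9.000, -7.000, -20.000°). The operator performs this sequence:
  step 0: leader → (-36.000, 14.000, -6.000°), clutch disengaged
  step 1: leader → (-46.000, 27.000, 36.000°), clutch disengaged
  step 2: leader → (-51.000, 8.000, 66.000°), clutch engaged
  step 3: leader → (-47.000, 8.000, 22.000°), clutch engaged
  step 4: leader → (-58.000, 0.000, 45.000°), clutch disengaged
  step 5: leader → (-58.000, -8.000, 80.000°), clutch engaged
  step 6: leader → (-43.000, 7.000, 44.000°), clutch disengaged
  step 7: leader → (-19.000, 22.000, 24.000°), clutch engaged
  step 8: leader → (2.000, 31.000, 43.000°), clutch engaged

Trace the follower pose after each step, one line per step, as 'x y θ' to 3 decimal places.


9.000 -7.000 -20.000
9.000 -7.000 -20.000
6.000 -45.000 27.000
7.500 -45.000 -37.000
7.500 -45.000 -37.000
7.000 -61.000 17.500
7.000 -61.000 17.500
18.500 -31.000 -10.500
28.500 -13.000 20.000

step 0: Δleader=(3.000, 6.000, 12.000°), disengaged; cmd=(0,0,0) → follower holds at (9.000, -7.000, -20.000°)
step 1: Δleader=(-10.000, 13.000, 42.000°), disengaged; cmd=(0,0,0) → follower holds at (9.000, -7.000, -20.000°)
step 2: Δleader=(-5.000, -19.000, 30.000°), engaged; cmd=(-3.000, -38.000, 47.000°) → follower=(6.000, -45.000, 27.000°)
step 3: Δleader=(4.000, 0.000, -44.000°), engaged; cmd=(1.500, 0.000, -64.000°) → follower=(7.500, -45.000, -37.000°)
step 4: Δleader=(-11.000, -8.000, 23.000°), disengaged; cmd=(0,0,0) → follower holds at (7.500, -45.000, -37.000°)
step 5: Δleader=(0.000, -8.000, 35.000°), engaged; cmd=(-0.500, -16.000, 54.500°) → follower=(7.000, -61.000, 17.500°)
step 6: Δleader=(15.000, 15.000, -36.000°), disengaged; cmd=(0,0,0) → follower holds at (7.000, -61.000, 17.500°)
step 7: Δleader=(24.000, 15.000, -20.000°), engaged; cmd=(11.500, 30.000, -28.000°) → follower=(18.500, -31.000, -10.500°)
step 8: Δleader=(21.000, 9.000, 19.000°), engaged; cmd=(10.000, 18.000, 30.500°) → follower=(28.500, -13.000, 20.000°)


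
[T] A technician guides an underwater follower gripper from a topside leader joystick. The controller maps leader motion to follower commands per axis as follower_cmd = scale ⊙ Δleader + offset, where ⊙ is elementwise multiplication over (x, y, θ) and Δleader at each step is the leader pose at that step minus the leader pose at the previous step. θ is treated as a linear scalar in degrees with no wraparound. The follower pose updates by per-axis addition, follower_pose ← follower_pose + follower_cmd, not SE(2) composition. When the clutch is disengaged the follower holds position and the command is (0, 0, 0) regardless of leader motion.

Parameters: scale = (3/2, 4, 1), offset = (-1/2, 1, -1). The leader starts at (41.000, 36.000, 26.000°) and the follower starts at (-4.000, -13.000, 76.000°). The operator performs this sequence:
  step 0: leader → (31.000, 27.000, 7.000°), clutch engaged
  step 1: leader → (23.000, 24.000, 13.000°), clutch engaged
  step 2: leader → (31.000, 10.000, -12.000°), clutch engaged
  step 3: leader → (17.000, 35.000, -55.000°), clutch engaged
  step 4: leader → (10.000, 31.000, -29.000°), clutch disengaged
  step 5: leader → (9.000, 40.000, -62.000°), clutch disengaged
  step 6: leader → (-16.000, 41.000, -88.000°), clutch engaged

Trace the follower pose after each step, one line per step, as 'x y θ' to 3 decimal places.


-19.500 -48.000 56.000
-32.000 -59.000 61.000
-20.500 -114.000 35.000
-42.000 -13.000 -9.000
-42.000 -13.000 -9.000
-42.000 -13.000 -9.000
-80.000 -8.000 -36.000

step 0: Δleader=(-10.000, -9.000, -19.000°), engaged; cmd=(-15.500, -35.000, -20.000°) → follower=(-19.500, -48.000, 56.000°)
step 1: Δleader=(-8.000, -3.000, 6.000°), engaged; cmd=(-12.500, -11.000, 5.000°) → follower=(-32.000, -59.000, 61.000°)
step 2: Δleader=(8.000, -14.000, -25.000°), engaged; cmd=(11.500, -55.000, -26.000°) → follower=(-20.500, -114.000, 35.000°)
step 3: Δleader=(-14.000, 25.000, -43.000°), engaged; cmd=(-21.500, 101.000, -44.000°) → follower=(-42.000, -13.000, -9.000°)
step 4: Δleader=(-7.000, -4.000, 26.000°), disengaged; cmd=(0,0,0) → follower holds at (-42.000, -13.000, -9.000°)
step 5: Δleader=(-1.000, 9.000, -33.000°), disengaged; cmd=(0,0,0) → follower holds at (-42.000, -13.000, -9.000°)
step 6: Δleader=(-25.000, 1.000, -26.000°), engaged; cmd=(-38.000, 5.000, -27.000°) → follower=(-80.000, -8.000, -36.000°)


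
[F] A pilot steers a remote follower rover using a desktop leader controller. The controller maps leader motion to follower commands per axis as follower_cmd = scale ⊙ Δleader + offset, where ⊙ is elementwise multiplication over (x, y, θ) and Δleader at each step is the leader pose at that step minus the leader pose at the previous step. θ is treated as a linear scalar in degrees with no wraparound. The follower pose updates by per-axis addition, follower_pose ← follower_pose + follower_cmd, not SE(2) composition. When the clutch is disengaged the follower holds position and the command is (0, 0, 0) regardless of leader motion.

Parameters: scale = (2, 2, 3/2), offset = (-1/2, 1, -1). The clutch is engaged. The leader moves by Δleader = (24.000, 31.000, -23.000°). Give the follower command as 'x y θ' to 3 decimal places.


axis x: 2·24.000 + -1/2 = 47.500
axis y: 2·31.000 + 1 = 63.000
axis θ: 3/2·-23.000 + -1 = -35.500

47.500 63.000 -35.500


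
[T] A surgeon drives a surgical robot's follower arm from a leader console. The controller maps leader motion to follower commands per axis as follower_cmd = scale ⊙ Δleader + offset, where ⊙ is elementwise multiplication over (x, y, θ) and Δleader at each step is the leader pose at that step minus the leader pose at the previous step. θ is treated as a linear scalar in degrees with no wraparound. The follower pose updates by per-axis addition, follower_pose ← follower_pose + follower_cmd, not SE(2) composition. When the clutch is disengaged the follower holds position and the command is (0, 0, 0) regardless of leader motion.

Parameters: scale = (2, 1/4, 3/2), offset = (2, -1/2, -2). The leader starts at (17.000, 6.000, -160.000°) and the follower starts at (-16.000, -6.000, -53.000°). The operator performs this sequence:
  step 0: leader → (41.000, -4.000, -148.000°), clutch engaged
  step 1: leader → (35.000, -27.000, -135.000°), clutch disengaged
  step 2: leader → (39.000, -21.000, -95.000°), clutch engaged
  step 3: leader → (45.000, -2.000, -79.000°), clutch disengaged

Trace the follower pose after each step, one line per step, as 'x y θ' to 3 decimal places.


34.000 -9.000 -37.000
34.000 -9.000 -37.000
44.000 -8.000 21.000
44.000 -8.000 21.000

step 0: Δleader=(24.000, -10.000, 12.000°), engaged; cmd=(50.000, -3.000, 16.000°) → follower=(34.000, -9.000, -37.000°)
step 1: Δleader=(-6.000, -23.000, 13.000°), disengaged; cmd=(0,0,0) → follower holds at (34.000, -9.000, -37.000°)
step 2: Δleader=(4.000, 6.000, 40.000°), engaged; cmd=(10.000, 1.000, 58.000°) → follower=(44.000, -8.000, 21.000°)
step 3: Δleader=(6.000, 19.000, 16.000°), disengaged; cmd=(0,0,0) → follower holds at (44.000, -8.000, 21.000°)


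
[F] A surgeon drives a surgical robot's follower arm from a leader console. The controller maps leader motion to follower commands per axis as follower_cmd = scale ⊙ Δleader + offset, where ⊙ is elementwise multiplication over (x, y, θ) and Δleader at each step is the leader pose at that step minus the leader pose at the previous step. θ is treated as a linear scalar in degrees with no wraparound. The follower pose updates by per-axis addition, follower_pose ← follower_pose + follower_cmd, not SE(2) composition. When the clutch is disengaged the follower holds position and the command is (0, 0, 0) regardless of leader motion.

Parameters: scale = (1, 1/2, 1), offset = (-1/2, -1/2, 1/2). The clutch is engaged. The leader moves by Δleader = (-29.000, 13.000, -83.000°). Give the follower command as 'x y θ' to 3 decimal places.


-29.500 6.000 -82.500

axis x: 1·-29.000 + -1/2 = -29.500
axis y: 1/2·13.000 + -1/2 = 6.000
axis θ: 1·-83.000 + 1/2 = -82.500


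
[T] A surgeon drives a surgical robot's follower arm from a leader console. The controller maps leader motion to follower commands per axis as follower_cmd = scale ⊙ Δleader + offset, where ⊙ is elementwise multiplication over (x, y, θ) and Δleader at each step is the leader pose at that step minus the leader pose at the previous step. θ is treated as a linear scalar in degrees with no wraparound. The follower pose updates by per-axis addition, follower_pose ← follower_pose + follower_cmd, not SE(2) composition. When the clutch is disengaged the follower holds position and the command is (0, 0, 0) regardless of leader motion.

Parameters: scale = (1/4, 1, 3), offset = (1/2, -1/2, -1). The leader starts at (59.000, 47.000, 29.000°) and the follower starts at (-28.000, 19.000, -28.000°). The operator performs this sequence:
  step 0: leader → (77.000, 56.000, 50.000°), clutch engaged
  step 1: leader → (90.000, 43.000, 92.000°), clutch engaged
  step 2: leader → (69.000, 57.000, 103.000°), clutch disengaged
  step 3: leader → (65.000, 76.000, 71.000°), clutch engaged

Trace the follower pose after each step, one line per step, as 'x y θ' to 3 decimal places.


-23.000 27.500 34.000
-19.250 14.000 159.000
-19.250 14.000 159.000
-19.750 32.500 62.000

step 0: Δleader=(18.000, 9.000, 21.000°), engaged; cmd=(5.000, 8.500, 62.000°) → follower=(-23.000, 27.500, 34.000°)
step 1: Δleader=(13.000, -13.000, 42.000°), engaged; cmd=(3.750, -13.500, 125.000°) → follower=(-19.250, 14.000, 159.000°)
step 2: Δleader=(-21.000, 14.000, 11.000°), disengaged; cmd=(0,0,0) → follower holds at (-19.250, 14.000, 159.000°)
step 3: Δleader=(-4.000, 19.000, -32.000°), engaged; cmd=(-0.500, 18.500, -97.000°) → follower=(-19.750, 32.500, 62.000°)


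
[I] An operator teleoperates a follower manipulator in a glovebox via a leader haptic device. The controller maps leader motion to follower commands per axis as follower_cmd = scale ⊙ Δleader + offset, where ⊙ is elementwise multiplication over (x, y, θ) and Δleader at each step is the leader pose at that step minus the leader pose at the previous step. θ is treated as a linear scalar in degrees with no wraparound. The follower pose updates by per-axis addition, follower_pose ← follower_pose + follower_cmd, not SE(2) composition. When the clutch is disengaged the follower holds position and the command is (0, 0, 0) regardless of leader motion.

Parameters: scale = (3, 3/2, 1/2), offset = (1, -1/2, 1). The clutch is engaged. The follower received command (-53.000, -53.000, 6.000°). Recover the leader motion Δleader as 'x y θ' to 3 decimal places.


axis x: (-53.000 − 1) / (3) = -18.000
axis y: (-53.000 − -1/2) / (3/2) = -35.000
axis θ: (6.000 − 1) / (1/2) = 10.000

-18.000 -35.000 10.000


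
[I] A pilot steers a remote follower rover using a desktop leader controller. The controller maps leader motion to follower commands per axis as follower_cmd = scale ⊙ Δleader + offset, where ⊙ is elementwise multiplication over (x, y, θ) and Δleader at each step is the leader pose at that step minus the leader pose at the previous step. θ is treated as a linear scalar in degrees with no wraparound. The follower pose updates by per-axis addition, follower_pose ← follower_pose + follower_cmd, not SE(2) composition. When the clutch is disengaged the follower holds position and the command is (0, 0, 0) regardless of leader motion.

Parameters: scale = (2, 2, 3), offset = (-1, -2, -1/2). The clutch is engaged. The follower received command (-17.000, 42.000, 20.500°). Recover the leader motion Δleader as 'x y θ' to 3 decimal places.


-8.000 22.000 7.000

axis x: (-17.000 − -1) / (2) = -8.000
axis y: (42.000 − -2) / (2) = 22.000
axis θ: (20.500 − -1/2) / (3) = 7.000


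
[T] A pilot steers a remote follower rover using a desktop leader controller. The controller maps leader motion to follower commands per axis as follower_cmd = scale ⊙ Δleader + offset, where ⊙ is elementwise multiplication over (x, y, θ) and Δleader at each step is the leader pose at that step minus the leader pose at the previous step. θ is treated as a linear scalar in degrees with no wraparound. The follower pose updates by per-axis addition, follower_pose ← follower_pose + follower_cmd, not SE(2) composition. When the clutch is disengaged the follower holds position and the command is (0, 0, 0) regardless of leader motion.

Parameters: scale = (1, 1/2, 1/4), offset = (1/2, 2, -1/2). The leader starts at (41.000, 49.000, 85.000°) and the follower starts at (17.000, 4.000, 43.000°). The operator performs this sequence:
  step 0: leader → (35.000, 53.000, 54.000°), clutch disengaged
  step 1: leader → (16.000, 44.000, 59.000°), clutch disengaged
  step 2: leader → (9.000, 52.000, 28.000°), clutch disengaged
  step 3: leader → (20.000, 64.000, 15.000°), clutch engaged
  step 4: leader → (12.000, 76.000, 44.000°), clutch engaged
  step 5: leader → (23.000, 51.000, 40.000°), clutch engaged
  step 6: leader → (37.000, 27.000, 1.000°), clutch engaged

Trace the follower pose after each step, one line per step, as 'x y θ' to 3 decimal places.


17.000 4.000 43.000
17.000 4.000 43.000
17.000 4.000 43.000
28.500 12.000 39.250
21.000 20.000 46.000
32.500 9.500 44.500
47.000 -0.500 34.250

step 0: Δleader=(-6.000, 4.000, -31.000°), disengaged; cmd=(0,0,0) → follower holds at (17.000, 4.000, 43.000°)
step 1: Δleader=(-19.000, -9.000, 5.000°), disengaged; cmd=(0,0,0) → follower holds at (17.000, 4.000, 43.000°)
step 2: Δleader=(-7.000, 8.000, -31.000°), disengaged; cmd=(0,0,0) → follower holds at (17.000, 4.000, 43.000°)
step 3: Δleader=(11.000, 12.000, -13.000°), engaged; cmd=(11.500, 8.000, -3.750°) → follower=(28.500, 12.000, 39.250°)
step 4: Δleader=(-8.000, 12.000, 29.000°), engaged; cmd=(-7.500, 8.000, 6.750°) → follower=(21.000, 20.000, 46.000°)
step 5: Δleader=(11.000, -25.000, -4.000°), engaged; cmd=(11.500, -10.500, -1.500°) → follower=(32.500, 9.500, 44.500°)
step 6: Δleader=(14.000, -24.000, -39.000°), engaged; cmd=(14.500, -10.000, -10.250°) → follower=(47.000, -0.500, 34.250°)


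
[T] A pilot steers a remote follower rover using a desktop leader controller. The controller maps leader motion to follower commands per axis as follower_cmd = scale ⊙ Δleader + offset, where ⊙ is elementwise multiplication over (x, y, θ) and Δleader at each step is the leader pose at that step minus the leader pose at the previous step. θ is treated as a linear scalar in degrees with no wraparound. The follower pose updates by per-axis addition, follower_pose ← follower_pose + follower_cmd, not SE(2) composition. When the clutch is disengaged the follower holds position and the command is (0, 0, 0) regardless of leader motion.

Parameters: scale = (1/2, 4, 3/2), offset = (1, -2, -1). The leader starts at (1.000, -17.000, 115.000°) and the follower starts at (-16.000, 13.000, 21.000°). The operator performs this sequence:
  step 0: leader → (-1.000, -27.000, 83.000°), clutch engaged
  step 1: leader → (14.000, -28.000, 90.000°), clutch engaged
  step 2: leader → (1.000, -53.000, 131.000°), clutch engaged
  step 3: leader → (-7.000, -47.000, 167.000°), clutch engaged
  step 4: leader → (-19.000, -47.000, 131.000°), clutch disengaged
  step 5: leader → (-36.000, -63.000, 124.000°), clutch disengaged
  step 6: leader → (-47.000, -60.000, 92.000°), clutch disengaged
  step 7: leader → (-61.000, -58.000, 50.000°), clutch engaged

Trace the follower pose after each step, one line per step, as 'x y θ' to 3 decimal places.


-16.000 -29.000 -28.000
-7.500 -35.000 -18.500
-13.000 -137.000 42.000
-16.000 -115.000 95.000
-16.000 -115.000 95.000
-16.000 -115.000 95.000
-16.000 -115.000 95.000
-22.000 -109.000 31.000

step 0: Δleader=(-2.000, -10.000, -32.000°), engaged; cmd=(0.000, -42.000, -49.000°) → follower=(-16.000, -29.000, -28.000°)
step 1: Δleader=(15.000, -1.000, 7.000°), engaged; cmd=(8.500, -6.000, 9.500°) → follower=(-7.500, -35.000, -18.500°)
step 2: Δleader=(-13.000, -25.000, 41.000°), engaged; cmd=(-5.500, -102.000, 60.500°) → follower=(-13.000, -137.000, 42.000°)
step 3: Δleader=(-8.000, 6.000, 36.000°), engaged; cmd=(-3.000, 22.000, 53.000°) → follower=(-16.000, -115.000, 95.000°)
step 4: Δleader=(-12.000, 0.000, -36.000°), disengaged; cmd=(0,0,0) → follower holds at (-16.000, -115.000, 95.000°)
step 5: Δleader=(-17.000, -16.000, -7.000°), disengaged; cmd=(0,0,0) → follower holds at (-16.000, -115.000, 95.000°)
step 6: Δleader=(-11.000, 3.000, -32.000°), disengaged; cmd=(0,0,0) → follower holds at (-16.000, -115.000, 95.000°)
step 7: Δleader=(-14.000, 2.000, -42.000°), engaged; cmd=(-6.000, 6.000, -64.000°) → follower=(-22.000, -109.000, 31.000°)


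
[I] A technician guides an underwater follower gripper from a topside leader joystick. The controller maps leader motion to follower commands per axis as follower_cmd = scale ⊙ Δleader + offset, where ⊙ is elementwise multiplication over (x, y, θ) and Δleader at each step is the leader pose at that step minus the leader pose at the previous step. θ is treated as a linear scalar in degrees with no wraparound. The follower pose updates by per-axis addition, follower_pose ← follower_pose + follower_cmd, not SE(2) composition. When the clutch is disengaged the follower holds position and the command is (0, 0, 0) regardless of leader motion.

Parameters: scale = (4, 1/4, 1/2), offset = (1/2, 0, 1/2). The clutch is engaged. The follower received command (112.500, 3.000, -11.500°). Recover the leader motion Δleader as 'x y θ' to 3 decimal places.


axis x: (112.500 − 1/2) / (4) = 28.000
axis y: (3.000 − 0) / (1/4) = 12.000
axis θ: (-11.500 − 1/2) / (1/2) = -24.000

28.000 12.000 -24.000


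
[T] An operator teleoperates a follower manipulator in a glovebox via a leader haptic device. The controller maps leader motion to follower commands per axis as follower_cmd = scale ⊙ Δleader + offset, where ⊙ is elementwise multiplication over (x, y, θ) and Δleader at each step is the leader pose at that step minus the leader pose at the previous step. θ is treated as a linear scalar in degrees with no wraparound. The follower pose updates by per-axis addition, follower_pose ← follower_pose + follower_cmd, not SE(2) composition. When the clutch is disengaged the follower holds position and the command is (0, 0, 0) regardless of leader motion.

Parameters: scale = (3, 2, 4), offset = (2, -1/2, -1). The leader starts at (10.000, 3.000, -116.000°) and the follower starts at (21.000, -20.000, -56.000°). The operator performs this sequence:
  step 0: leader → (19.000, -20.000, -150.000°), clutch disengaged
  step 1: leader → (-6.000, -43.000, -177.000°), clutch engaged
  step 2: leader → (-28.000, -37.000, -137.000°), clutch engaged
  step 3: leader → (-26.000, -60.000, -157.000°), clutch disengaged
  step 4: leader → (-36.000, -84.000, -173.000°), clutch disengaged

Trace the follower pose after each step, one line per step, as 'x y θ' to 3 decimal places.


step 0: Δleader=(9.000, -23.000, -34.000°), disengaged; cmd=(0,0,0) → follower holds at (21.000, -20.000, -56.000°)
step 1: Δleader=(-25.000, -23.000, -27.000°), engaged; cmd=(-73.000, -46.500, -109.000°) → follower=(-52.000, -66.500, -165.000°)
step 2: Δleader=(-22.000, 6.000, 40.000°), engaged; cmd=(-64.000, 11.500, 159.000°) → follower=(-116.000, -55.000, -6.000°)
step 3: Δleader=(2.000, -23.000, -20.000°), disengaged; cmd=(0,0,0) → follower holds at (-116.000, -55.000, -6.000°)
step 4: Δleader=(-10.000, -24.000, -16.000°), disengaged; cmd=(0,0,0) → follower holds at (-116.000, -55.000, -6.000°)

21.000 -20.000 -56.000
-52.000 -66.500 -165.000
-116.000 -55.000 -6.000
-116.000 -55.000 -6.000
-116.000 -55.000 -6.000


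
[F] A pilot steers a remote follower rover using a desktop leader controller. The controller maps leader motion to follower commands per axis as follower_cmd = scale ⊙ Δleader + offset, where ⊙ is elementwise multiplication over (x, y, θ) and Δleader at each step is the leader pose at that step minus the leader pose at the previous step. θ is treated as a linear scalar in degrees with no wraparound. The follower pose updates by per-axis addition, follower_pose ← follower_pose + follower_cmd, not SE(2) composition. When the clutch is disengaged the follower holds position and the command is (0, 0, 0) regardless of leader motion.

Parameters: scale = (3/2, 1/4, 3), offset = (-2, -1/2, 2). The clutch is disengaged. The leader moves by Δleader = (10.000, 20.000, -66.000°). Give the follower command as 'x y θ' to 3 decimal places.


0.000 0.000 0.000

clutch disengaged → follower holds; cmd = (0, 0, 0)


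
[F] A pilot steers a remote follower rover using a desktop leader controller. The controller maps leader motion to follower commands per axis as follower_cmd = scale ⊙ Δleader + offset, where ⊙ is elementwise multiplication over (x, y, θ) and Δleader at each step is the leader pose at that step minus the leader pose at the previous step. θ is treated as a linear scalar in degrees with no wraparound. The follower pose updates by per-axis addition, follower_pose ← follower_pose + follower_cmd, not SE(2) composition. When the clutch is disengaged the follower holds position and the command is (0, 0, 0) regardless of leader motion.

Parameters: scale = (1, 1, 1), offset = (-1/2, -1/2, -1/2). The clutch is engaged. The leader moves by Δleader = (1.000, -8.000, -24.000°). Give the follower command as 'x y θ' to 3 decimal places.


0.500 -8.500 -24.500

axis x: 1·1.000 + -1/2 = 0.500
axis y: 1·-8.000 + -1/2 = -8.500
axis θ: 1·-24.000 + -1/2 = -24.500


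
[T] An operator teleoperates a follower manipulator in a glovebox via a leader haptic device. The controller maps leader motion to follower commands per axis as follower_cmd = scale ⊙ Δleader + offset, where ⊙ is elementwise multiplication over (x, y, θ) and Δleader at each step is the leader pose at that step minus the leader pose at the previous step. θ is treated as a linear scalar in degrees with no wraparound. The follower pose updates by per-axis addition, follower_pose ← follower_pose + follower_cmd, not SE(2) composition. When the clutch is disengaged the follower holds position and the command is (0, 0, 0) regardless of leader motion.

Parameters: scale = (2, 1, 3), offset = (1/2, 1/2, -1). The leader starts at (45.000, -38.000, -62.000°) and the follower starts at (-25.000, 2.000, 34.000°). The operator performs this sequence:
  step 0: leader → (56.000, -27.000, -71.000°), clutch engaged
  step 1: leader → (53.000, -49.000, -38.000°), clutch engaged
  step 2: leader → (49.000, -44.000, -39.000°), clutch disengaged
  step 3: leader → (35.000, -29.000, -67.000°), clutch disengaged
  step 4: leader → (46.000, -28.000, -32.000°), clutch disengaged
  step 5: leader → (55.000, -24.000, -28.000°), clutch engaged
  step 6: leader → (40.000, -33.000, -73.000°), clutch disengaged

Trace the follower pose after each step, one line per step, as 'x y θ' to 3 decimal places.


step 0: Δleader=(11.000, 11.000, -9.000°), engaged; cmd=(22.500, 11.500, -28.000°) → follower=(-2.500, 13.500, 6.000°)
step 1: Δleader=(-3.000, -22.000, 33.000°), engaged; cmd=(-5.500, -21.500, 98.000°) → follower=(-8.000, -8.000, 104.000°)
step 2: Δleader=(-4.000, 5.000, -1.000°), disengaged; cmd=(0,0,0) → follower holds at (-8.000, -8.000, 104.000°)
step 3: Δleader=(-14.000, 15.000, -28.000°), disengaged; cmd=(0,0,0) → follower holds at (-8.000, -8.000, 104.000°)
step 4: Δleader=(11.000, 1.000, 35.000°), disengaged; cmd=(0,0,0) → follower holds at (-8.000, -8.000, 104.000°)
step 5: Δleader=(9.000, 4.000, 4.000°), engaged; cmd=(18.500, 4.500, 11.000°) → follower=(10.500, -3.500, 115.000°)
step 6: Δleader=(-15.000, -9.000, -45.000°), disengaged; cmd=(0,0,0) → follower holds at (10.500, -3.500, 115.000°)

-2.500 13.500 6.000
-8.000 -8.000 104.000
-8.000 -8.000 104.000
-8.000 -8.000 104.000
-8.000 -8.000 104.000
10.500 -3.500 115.000
10.500 -3.500 115.000


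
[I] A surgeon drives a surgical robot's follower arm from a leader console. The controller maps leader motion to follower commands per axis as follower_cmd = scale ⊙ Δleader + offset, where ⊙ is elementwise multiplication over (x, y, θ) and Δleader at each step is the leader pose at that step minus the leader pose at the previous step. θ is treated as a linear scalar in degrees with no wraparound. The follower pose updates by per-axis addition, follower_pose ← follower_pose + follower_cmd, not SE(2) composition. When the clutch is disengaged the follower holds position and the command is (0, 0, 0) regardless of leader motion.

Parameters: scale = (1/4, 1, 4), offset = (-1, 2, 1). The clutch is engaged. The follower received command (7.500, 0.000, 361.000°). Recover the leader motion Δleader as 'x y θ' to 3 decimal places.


34.000 -2.000 90.000

axis x: (7.500 − -1) / (1/4) = 34.000
axis y: (0.000 − 2) / (1) = -2.000
axis θ: (361.000 − 1) / (4) = 90.000


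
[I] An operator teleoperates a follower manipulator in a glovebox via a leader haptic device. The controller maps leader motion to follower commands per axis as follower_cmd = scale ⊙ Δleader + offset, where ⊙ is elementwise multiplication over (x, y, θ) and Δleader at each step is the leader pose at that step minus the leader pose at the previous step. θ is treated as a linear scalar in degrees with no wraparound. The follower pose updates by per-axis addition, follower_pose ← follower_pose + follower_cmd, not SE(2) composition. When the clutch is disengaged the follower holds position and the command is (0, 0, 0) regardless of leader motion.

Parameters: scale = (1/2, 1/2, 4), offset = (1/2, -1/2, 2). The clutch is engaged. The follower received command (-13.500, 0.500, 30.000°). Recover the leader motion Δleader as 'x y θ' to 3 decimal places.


-28.000 2.000 7.000

axis x: (-13.500 − 1/2) / (1/2) = -28.000
axis y: (0.500 − -1/2) / (1/2) = 2.000
axis θ: (30.000 − 2) / (4) = 7.000


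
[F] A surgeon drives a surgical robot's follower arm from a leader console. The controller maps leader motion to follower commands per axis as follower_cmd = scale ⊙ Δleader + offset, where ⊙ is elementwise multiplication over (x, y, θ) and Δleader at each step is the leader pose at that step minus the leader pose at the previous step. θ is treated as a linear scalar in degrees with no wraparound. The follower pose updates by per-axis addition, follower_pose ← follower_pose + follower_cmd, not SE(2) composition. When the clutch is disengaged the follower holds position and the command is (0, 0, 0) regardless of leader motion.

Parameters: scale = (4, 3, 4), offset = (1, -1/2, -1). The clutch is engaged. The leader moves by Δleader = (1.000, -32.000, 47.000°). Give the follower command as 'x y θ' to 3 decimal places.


5.000 -96.500 187.000

axis x: 4·1.000 + 1 = 5.000
axis y: 3·-32.000 + -1/2 = -96.500
axis θ: 4·47.000 + -1 = 187.000


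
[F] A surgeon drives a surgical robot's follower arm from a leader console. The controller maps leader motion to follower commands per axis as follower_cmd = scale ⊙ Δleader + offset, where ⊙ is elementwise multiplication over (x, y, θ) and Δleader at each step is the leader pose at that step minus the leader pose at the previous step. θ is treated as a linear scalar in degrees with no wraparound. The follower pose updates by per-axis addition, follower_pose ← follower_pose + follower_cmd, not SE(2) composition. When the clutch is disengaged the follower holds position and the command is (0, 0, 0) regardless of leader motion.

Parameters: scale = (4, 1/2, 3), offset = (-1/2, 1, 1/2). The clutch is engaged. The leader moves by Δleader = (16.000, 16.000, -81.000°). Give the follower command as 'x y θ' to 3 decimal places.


axis x: 4·16.000 + -1/2 = 63.500
axis y: 1/2·16.000 + 1 = 9.000
axis θ: 3·-81.000 + 1/2 = -242.500

63.500 9.000 -242.500


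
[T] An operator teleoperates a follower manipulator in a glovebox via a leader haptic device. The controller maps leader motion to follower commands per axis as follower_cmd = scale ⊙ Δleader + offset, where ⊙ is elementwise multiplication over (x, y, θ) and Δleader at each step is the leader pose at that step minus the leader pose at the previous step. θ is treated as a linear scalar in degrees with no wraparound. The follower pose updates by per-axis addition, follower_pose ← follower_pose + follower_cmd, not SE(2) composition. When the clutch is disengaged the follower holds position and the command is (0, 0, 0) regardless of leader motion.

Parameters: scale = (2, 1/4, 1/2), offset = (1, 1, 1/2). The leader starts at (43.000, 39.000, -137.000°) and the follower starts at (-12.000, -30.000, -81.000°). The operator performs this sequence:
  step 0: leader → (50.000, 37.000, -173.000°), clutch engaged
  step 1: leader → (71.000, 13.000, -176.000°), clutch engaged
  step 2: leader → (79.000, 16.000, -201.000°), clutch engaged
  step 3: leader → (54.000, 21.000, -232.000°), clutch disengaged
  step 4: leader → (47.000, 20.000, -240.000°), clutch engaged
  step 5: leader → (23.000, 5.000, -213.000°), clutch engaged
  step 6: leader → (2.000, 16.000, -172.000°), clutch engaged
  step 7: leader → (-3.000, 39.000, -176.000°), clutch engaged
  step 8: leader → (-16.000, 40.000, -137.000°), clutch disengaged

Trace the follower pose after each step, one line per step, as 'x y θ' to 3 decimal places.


step 0: Δleader=(7.000, -2.000, -36.000°), engaged; cmd=(15.000, 0.500, -17.500°) → follower=(3.000, -29.500, -98.500°)
step 1: Δleader=(21.000, -24.000, -3.000°), engaged; cmd=(43.000, -5.000, -1.000°) → follower=(46.000, -34.500, -99.500°)
step 2: Δleader=(8.000, 3.000, -25.000°), engaged; cmd=(17.000, 1.750, -12.000°) → follower=(63.000, -32.750, -111.500°)
step 3: Δleader=(-25.000, 5.000, -31.000°), disengaged; cmd=(0,0,0) → follower holds at (63.000, -32.750, -111.500°)
step 4: Δleader=(-7.000, -1.000, -8.000°), engaged; cmd=(-13.000, 0.750, -3.500°) → follower=(50.000, -32.000, -115.000°)
step 5: Δleader=(-24.000, -15.000, 27.000°), engaged; cmd=(-47.000, -2.750, 14.000°) → follower=(3.000, -34.750, -101.000°)
step 6: Δleader=(-21.000, 11.000, 41.000°), engaged; cmd=(-41.000, 3.750, 21.000°) → follower=(-38.000, -31.000, -80.000°)
step 7: Δleader=(-5.000, 23.000, -4.000°), engaged; cmd=(-9.000, 6.750, -1.500°) → follower=(-47.000, -24.250, -81.500°)
step 8: Δleader=(-13.000, 1.000, 39.000°), disengaged; cmd=(0,0,0) → follower holds at (-47.000, -24.250, -81.500°)

3.000 -29.500 -98.500
46.000 -34.500 -99.500
63.000 -32.750 -111.500
63.000 -32.750 -111.500
50.000 -32.000 -115.000
3.000 -34.750 -101.000
-38.000 -31.000 -80.000
-47.000 -24.250 -81.500
-47.000 -24.250 -81.500


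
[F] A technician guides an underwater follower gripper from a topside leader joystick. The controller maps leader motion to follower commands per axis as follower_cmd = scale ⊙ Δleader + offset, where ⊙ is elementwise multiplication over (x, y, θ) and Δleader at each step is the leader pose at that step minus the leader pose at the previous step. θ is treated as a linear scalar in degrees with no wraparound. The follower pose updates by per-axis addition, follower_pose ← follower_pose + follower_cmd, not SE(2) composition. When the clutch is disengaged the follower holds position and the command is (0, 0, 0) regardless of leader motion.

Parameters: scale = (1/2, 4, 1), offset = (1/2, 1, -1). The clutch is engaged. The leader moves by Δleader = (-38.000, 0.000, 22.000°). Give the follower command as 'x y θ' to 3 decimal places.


axis x: 1/2·-38.000 + 1/2 = -18.500
axis y: 4·0.000 + 1 = 1.000
axis θ: 1·22.000 + -1 = 21.000

-18.500 1.000 21.000


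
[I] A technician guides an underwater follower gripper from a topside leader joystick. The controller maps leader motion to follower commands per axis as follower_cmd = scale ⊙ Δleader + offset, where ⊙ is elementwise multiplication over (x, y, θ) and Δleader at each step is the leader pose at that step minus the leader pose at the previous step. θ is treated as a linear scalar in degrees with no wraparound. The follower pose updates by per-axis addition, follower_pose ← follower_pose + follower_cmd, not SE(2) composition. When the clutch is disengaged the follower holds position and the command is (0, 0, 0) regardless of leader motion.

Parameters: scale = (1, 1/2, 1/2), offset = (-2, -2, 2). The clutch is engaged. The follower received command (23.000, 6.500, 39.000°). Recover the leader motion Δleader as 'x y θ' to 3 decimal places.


axis x: (23.000 − -2) / (1) = 25.000
axis y: (6.500 − -2) / (1/2) = 17.000
axis θ: (39.000 − 2) / (1/2) = 74.000

25.000 17.000 74.000


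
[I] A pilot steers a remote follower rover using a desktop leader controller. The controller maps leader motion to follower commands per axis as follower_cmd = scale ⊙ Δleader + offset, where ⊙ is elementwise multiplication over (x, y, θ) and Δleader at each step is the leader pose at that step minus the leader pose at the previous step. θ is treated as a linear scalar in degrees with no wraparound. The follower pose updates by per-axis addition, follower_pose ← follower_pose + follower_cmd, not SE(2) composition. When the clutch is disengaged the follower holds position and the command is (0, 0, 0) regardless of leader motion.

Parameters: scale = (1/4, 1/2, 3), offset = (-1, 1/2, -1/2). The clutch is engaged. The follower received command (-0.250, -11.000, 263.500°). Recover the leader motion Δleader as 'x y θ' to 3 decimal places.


axis x: (-0.250 − -1) / (1/4) = 3.000
axis y: (-11.000 − 1/2) / (1/2) = -23.000
axis θ: (263.500 − -1/2) / (3) = 88.000

3.000 -23.000 88.000


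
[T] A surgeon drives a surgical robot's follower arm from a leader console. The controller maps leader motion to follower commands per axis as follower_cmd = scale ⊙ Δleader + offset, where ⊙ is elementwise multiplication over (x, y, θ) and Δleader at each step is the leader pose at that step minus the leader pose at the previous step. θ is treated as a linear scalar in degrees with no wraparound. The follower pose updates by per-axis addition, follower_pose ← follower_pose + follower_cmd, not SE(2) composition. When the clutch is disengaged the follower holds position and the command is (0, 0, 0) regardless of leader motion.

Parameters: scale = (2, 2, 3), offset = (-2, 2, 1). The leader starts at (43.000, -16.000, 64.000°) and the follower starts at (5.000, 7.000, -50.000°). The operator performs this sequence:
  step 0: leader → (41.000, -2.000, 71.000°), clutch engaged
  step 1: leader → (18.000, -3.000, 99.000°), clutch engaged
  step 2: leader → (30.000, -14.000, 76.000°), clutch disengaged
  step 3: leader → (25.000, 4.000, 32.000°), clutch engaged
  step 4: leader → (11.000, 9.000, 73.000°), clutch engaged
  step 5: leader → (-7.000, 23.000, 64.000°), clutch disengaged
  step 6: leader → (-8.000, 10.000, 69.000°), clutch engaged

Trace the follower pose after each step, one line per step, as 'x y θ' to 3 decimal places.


-1.000 37.000 -28.000
-49.000 37.000 57.000
-49.000 37.000 57.000
-61.000 75.000 -74.000
-91.000 87.000 50.000
-91.000 87.000 50.000
-95.000 63.000 66.000

step 0: Δleader=(-2.000, 14.000, 7.000°), engaged; cmd=(-6.000, 30.000, 22.000°) → follower=(-1.000, 37.000, -28.000°)
step 1: Δleader=(-23.000, -1.000, 28.000°), engaged; cmd=(-48.000, 0.000, 85.000°) → follower=(-49.000, 37.000, 57.000°)
step 2: Δleader=(12.000, -11.000, -23.000°), disengaged; cmd=(0,0,0) → follower holds at (-49.000, 37.000, 57.000°)
step 3: Δleader=(-5.000, 18.000, -44.000°), engaged; cmd=(-12.000, 38.000, -131.000°) → follower=(-61.000, 75.000, -74.000°)
step 4: Δleader=(-14.000, 5.000, 41.000°), engaged; cmd=(-30.000, 12.000, 124.000°) → follower=(-91.000, 87.000, 50.000°)
step 5: Δleader=(-18.000, 14.000, -9.000°), disengaged; cmd=(0,0,0) → follower holds at (-91.000, 87.000, 50.000°)
step 6: Δleader=(-1.000, -13.000, 5.000°), engaged; cmd=(-4.000, -24.000, 16.000°) → follower=(-95.000, 63.000, 66.000°)


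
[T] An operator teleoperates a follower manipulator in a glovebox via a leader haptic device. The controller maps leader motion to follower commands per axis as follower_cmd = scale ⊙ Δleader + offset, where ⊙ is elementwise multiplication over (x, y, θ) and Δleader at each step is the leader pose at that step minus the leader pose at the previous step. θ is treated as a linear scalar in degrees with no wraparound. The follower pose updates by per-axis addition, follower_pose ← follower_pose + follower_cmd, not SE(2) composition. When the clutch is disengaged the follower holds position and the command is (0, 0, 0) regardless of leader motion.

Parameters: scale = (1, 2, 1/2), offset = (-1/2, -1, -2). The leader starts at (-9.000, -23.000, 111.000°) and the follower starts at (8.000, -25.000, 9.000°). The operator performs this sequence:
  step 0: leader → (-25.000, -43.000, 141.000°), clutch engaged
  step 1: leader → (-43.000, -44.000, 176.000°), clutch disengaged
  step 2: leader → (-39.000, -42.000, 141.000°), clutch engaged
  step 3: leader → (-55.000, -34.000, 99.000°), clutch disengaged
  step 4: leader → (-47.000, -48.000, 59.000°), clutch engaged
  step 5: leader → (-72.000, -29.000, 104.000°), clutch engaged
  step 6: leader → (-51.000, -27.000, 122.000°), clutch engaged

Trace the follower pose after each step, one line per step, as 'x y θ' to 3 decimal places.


step 0: Δleader=(-16.000, -20.000, 30.000°), engaged; cmd=(-16.500, -41.000, 13.000°) → follower=(-8.500, -66.000, 22.000°)
step 1: Δleader=(-18.000, -1.000, 35.000°), disengaged; cmd=(0,0,0) → follower holds at (-8.500, -66.000, 22.000°)
step 2: Δleader=(4.000, 2.000, -35.000°), engaged; cmd=(3.500, 3.000, -19.500°) → follower=(-5.000, -63.000, 2.500°)
step 3: Δleader=(-16.000, 8.000, -42.000°), disengaged; cmd=(0,0,0) → follower holds at (-5.000, -63.000, 2.500°)
step 4: Δleader=(8.000, -14.000, -40.000°), engaged; cmd=(7.500, -29.000, -22.000°) → follower=(2.500, -92.000, -19.500°)
step 5: Δleader=(-25.000, 19.000, 45.000°), engaged; cmd=(-25.500, 37.000, 20.500°) → follower=(-23.000, -55.000, 1.000°)
step 6: Δleader=(21.000, 2.000, 18.000°), engaged; cmd=(20.500, 3.000, 7.000°) → follower=(-2.500, -52.000, 8.000°)

-8.500 -66.000 22.000
-8.500 -66.000 22.000
-5.000 -63.000 2.500
-5.000 -63.000 2.500
2.500 -92.000 -19.500
-23.000 -55.000 1.000
-2.500 -52.000 8.000


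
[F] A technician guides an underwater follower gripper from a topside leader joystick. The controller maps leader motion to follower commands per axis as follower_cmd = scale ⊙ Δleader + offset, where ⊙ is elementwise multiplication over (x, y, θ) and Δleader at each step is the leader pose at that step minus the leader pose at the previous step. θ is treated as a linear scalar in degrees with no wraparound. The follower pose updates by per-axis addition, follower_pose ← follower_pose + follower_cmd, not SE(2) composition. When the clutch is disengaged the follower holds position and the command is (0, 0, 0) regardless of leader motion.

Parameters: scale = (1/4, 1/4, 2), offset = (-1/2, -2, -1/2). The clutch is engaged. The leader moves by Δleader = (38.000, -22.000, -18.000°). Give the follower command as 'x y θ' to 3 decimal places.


9.000 -7.500 -36.500

axis x: 1/4·38.000 + -1/2 = 9.000
axis y: 1/4·-22.000 + -2 = -7.500
axis θ: 2·-18.000 + -1/2 = -36.500
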